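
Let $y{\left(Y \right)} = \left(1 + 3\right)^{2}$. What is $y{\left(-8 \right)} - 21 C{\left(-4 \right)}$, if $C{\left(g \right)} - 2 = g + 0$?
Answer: $58$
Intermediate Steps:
$y{\left(Y \right)} = 16$ ($y{\left(Y \right)} = 4^{2} = 16$)
$C{\left(g \right)} = 2 + g$ ($C{\left(g \right)} = 2 + \left(g + 0\right) = 2 + g$)
$y{\left(-8 \right)} - 21 C{\left(-4 \right)} = 16 - 21 \left(2 - 4\right) = 16 - -42 = 16 + 42 = 58$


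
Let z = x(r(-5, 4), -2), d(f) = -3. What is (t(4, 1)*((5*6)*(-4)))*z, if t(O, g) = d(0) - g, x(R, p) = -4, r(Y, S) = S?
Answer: -1920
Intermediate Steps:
z = -4
t(O, g) = -3 - g
(t(4, 1)*((5*6)*(-4)))*z = ((-3 - 1*1)*((5*6)*(-4)))*(-4) = ((-3 - 1)*(30*(-4)))*(-4) = -4*(-120)*(-4) = 480*(-4) = -1920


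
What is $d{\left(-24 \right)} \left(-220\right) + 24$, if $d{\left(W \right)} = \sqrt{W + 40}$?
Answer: $-856$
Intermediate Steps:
$d{\left(W \right)} = \sqrt{40 + W}$
$d{\left(-24 \right)} \left(-220\right) + 24 = \sqrt{40 - 24} \left(-220\right) + 24 = \sqrt{16} \left(-220\right) + 24 = 4 \left(-220\right) + 24 = -880 + 24 = -856$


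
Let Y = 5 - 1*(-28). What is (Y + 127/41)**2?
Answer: 2190400/1681 ≈ 1303.0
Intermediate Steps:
Y = 33 (Y = 5 + 28 = 33)
(Y + 127/41)**2 = (33 + 127/41)**2 = (1480/41)**2 = 2190400/1681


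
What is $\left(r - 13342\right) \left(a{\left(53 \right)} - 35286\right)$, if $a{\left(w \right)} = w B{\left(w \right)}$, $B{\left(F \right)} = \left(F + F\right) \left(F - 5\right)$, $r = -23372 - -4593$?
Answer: $-7528455738$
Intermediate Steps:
$r = -18779$ ($r = -23372 + 4593 = -18779$)
$B{\left(F \right)} = 2 F \left(-5 + F\right)$
$a{\left(w \right)} = 2 w^{2} \left(-5 + w\right)$ ($a{\left(w \right)} = w 2 w \left(-5 + w\right) = 2 w^{2} \left(-5 + w\right)$)
$\left(r - 13342\right) \left(a{\left(53 \right)} - 35286\right) = \left(-18779 - 13342\right) \left(2 \cdot 53^{2} \left(-5 + 53\right) - 35286\right) = - 32121 \left(2 \cdot 2809 \cdot 48 - 35286\right) = - 32121 \left(269664 - 35286\right) = \left(-32121\right) 234378 = -7528455738$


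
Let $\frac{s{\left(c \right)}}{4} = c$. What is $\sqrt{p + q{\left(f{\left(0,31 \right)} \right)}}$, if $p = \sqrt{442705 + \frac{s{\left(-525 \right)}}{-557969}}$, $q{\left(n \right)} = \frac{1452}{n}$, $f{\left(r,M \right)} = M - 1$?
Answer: $\frac{\sqrt{376708580002810 + 13949225 \sqrt{137827085394994405}}}{2789845} \approx 26.716$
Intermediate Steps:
$s{\left(c \right)} = 4 c$
$f{\left(r,M \right)} = -1 + M$ ($f{\left(r,M \right)} = M - 1 = -1 + M$)
$p = \frac{\sqrt{137827085394994405}}{557969}$ ($p = \sqrt{442705 + \frac{4 \left(-525\right)}{-557969}} = \sqrt{442705 - - \frac{2100}{557969}} = \sqrt{442705 + \frac{2100}{557969}} = \sqrt{\frac{247015668245}{557969}} = \frac{\sqrt{137827085394994405}}{557969} \approx 665.36$)
$\sqrt{p + q{\left(f{\left(0,31 \right)} \right)}} = \sqrt{\frac{\sqrt{137827085394994405}}{557969} + \frac{1452}{-1 + 31}} = \sqrt{\frac{\sqrt{137827085394994405}}{557969} + \frac{1452}{30}} = \sqrt{\frac{\sqrt{137827085394994405}}{557969} + 1452 \cdot \frac{1}{30}} = \sqrt{\frac{\sqrt{137827085394994405}}{557969} + \frac{242}{5}} = \sqrt{\frac{242}{5} + \frac{\sqrt{137827085394994405}}{557969}}$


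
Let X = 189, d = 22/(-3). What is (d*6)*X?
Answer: -8316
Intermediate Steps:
d = -22/3 (d = 22*(-1/3) = -22/3 ≈ -7.3333)
(d*6)*X = -22/3*6*189 = -44*189 = -8316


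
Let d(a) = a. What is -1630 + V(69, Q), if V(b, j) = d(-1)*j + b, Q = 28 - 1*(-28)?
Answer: -1617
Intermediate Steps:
Q = 56 (Q = 28 + 28 = 56)
V(b, j) = b - j (V(b, j) = -j + b = b - j)
-1630 + V(69, Q) = -1630 + (69 - 1*56) = -1630 + (69 - 56) = -1630 + 13 = -1617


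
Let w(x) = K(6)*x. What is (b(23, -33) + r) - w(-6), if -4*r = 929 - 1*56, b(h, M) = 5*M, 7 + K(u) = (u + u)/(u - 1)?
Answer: -8217/20 ≈ -410.85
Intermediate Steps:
K(u) = -7 + 2*u/(-1 + u) (K(u) = -7 + (u + u)/(u - 1) = -7 + (2*u)/(-1 + u) = -7 + 2*u/(-1 + u))
r = -873/4 (r = -(929 - 1*56)/4 = -(929 - 56)/4 = -¼*873 = -873/4 ≈ -218.25)
w(x) = -23*x/5 (w(x) = ((7 - 5*6)/(-1 + 6))*x = ((7 - 30)/5)*x = ((⅕)*(-23))*x = -23*x/5)
(b(23, -33) + r) - w(-6) = (5*(-33) - 873/4) - (-23)*(-6)/5 = (-165 - 873/4) - 1*138/5 = -1533/4 - 138/5 = -8217/20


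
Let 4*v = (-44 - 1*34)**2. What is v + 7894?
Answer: 9415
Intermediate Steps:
v = 1521 (v = (-44 - 1*34)**2/4 = (-44 - 34)**2/4 = (1/4)*(-78)**2 = (1/4)*6084 = 1521)
v + 7894 = 1521 + 7894 = 9415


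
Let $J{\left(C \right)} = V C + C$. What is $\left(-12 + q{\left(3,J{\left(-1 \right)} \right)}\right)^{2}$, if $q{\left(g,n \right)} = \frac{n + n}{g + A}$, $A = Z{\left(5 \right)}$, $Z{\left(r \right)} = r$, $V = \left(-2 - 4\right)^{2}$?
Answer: $\frac{7225}{16} \approx 451.56$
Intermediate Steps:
$V = 36$ ($V = \left(-6\right)^{2} = 36$)
$A = 5$
$J{\left(C \right)} = 37 C$ ($J{\left(C \right)} = 36 C + C = 37 C$)
$q{\left(g,n \right)} = \frac{2 n}{5 + g}$ ($q{\left(g,n \right)} = \frac{n + n}{g + 5} = \frac{2 n}{5 + g}$)
$\left(-12 + q{\left(3,J{\left(-1 \right)} \right)}\right)^{2} = \left(-12 + \frac{2 \cdot 37 \left(-1\right)}{5 + 3}\right)^{2} = \left(-12 + 2 \left(-37\right) \frac{1}{8}\right)^{2} = \left(-12 - \frac{37}{4}\right)^{2} = \left(- \frac{85}{4}\right)^{2} = \frac{7225}{16}$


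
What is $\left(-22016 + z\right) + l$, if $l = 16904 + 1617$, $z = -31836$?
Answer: $-35331$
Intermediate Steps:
$l = 18521$
$\left(-22016 + z\right) + l = \left(-22016 - 31836\right) + 18521 = -53852 + 18521 = -35331$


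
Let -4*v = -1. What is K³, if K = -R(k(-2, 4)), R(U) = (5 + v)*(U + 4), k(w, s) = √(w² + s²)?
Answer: -175959/4 - 157437*√5/8 ≈ -87995.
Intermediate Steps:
v = ¼ (v = -¼*(-1) = ¼ ≈ 0.25000)
k(w, s) = √(s² + w²)
R(U) = 21 + 21*U/4 (R(U) = (5 + ¼)*(U + 4) = 21*(4 + U)/4 = 21 + 21*U/4)
K = -21 - 21*√5/2 (K = -(21 + 21*√(4² + (-2)²)/4) = -(21 + 21*√(16 + 4)/4) = -(21 + 21*√20/4) = -(21 + 21*(2*√5)/4) = -(21 + 21*√5/2) = -21 - 21*√5/2 ≈ -44.479)
K³ = (-21 - 21*√5/2)³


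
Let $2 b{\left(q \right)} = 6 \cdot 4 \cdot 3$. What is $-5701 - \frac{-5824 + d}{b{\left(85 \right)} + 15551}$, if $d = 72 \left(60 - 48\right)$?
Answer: $- \frac{88856527}{15587} \approx -5700.7$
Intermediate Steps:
$b{\left(q \right)} = 36$ ($b{\left(q \right)} = \frac{6 \cdot 4 \cdot 3}{2} = \frac{24 \cdot 3}{2} = \frac{1}{2} \cdot 72 = 36$)
$d = 864$ ($d = 72 \cdot 12 = 864$)
$-5701 - \frac{-5824 + d}{b{\left(85 \right)} + 15551} = -5701 - \frac{-5824 + 864}{36 + 15551} = -5701 - - \frac{4960}{15587} = -5701 + \frac{4960}{15587} = - \frac{88856527}{15587}$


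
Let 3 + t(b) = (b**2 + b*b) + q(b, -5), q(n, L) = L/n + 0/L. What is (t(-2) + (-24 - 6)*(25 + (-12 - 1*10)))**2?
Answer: 27225/4 ≈ 6806.3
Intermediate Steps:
q(n, L) = L/n (q(n, L) = L/n + 0 = L/n)
t(b) = -3 - 5/b + 2*b**2 (t(b) = -3 + ((b**2 + b*b) - 5/b) = -3 + ((b**2 + b**2) - 5/b) = -3 + (2*b**2 - 5/b) = -3 + (-5/b + 2*b**2) = -3 - 5/b + 2*b**2)
(t(-2) + (-24 - 6)*(25 + (-12 - 1*10)))**2 = ((-3 - 5/(-2) + 2*(-2)**2) + (-24 - 6)*(25 + (-12 - 1*10)))**2 = ((-3 - 5*(-1/2) + 2*4) - 30*(25 + (-12 - 10)))**2 = ((-3 + 5/2 + 8) - 30*(25 - 22))**2 = (15/2 - 30*3)**2 = (15/2 - 90)**2 = (-165/2)**2 = 27225/4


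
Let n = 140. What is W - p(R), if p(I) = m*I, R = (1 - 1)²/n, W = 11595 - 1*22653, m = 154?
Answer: -11058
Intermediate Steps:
W = -11058 (W = 11595 - 22653 = -11058)
R = 0 (R = (1 - 1)²/140 = 0²*(1/140) = 0*(1/140) = 0)
p(I) = 154*I
W - p(R) = -11058 - 154*0 = -11058 - 1*0 = -11058 + 0 = -11058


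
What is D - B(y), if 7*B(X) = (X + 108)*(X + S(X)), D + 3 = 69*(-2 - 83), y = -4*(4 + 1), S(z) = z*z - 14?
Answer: -73284/7 ≈ -10469.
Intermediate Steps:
S(z) = -14 + z**2 (S(z) = z**2 - 14 = -14 + z**2)
y = -20 (y = -4*5 = -20)
D = -5868 (D = -3 + 69*(-2 - 83) = -3 + 69*(-85) = -3 - 5865 = -5868)
B(X) = (108 + X)*(-14 + X + X**2)/7 (B(X) = ((X + 108)*(X + (-14 + X**2)))/7 = ((108 + X)*(-14 + X + X**2))/7 = (108 + X)*(-14 + X + X**2)/7)
D - B(y) = -5868 - (-216 + (1/7)*(-20)**3 + (94/7)*(-20) + (109/7)*(-20)**2) = -5868 - (-216 + (1/7)*(-8000) - 1880/7 + (109/7)*400) = -5868 - (-216 - 8000/7 - 1880/7 + 43600/7) = -5868 - 1*32208/7 = -5868 - 32208/7 = -73284/7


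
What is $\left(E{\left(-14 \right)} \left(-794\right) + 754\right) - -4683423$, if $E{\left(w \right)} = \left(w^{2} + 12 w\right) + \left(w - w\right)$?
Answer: $4661945$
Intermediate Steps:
$E{\left(w \right)} = w^{2} + 12 w$ ($E{\left(w \right)} = \left(w^{2} + 12 w\right) + 0 = w^{2} + 12 w$)
$\left(E{\left(-14 \right)} \left(-794\right) + 754\right) - -4683423 = \left(- 14 \left(12 - 14\right) \left(-794\right) + 754\right) - -4683423 = \left(\left(-14\right) \left(-2\right) \left(-794\right) + 754\right) + 4683423 = \left(28 \left(-794\right) + 754\right) + 4683423 = \left(-22232 + 754\right) + 4683423 = -21478 + 4683423 = 4661945$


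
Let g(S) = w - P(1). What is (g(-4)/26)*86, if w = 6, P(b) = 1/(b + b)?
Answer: 473/26 ≈ 18.192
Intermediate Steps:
P(b) = 1/(2*b)
g(S) = 11/2 (g(S) = 6 - 1/(2*1) = 6 - 1/2 = 6 - 1*½ = 6 - ½ = 11/2)
(g(-4)/26)*86 = ((11/2)/26)*86 = ((11/2)*(1/26))*86 = (11/52)*86 = 473/26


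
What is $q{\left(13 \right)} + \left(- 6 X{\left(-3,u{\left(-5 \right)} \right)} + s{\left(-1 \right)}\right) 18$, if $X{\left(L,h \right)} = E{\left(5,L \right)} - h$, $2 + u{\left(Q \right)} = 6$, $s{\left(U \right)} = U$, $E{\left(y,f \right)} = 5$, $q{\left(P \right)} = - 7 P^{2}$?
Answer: $-1309$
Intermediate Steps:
$u{\left(Q \right)} = 4$ ($u{\left(Q \right)} = -2 + 6 = 4$)
$X{\left(L,h \right)} = 5 - h$
$q{\left(13 \right)} + \left(- 6 X{\left(-3,u{\left(-5 \right)} \right)} + s{\left(-1 \right)}\right) 18 = - 7 \cdot 13^{2} + \left(- 6 \left(5 - 4\right) - 1\right) 18 = \left(-7\right) 169 + \left(- 6 \left(5 - 4\right) - 1\right) 18 = -1183 + \left(\left(-6\right) 1 - 1\right) 18 = -1183 + \left(-6 - 1\right) 18 = -1183 - 126 = -1309$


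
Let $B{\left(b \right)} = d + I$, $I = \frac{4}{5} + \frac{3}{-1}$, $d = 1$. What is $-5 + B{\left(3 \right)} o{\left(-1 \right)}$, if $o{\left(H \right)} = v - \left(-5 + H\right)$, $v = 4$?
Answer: $-17$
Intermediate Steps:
$I = - \frac{11}{5}$ ($I = 4 \cdot \frac{1}{5} + 3 \left(-1\right) = \frac{4}{5} - 3 = - \frac{11}{5} \approx -2.2$)
$B{\left(b \right)} = - \frac{6}{5}$ ($B{\left(b \right)} = 1 - \frac{11}{5} = - \frac{6}{5}$)
$o{\left(H \right)} = 9 - H$ ($o{\left(H \right)} = 4 - \left(-5 + H\right) = 9 - H$)
$-5 + B{\left(3 \right)} o{\left(-1 \right)} = -5 - \frac{6 \left(9 - -1\right)}{5} = -5 - \frac{6 \left(9 + 1\right)}{5} = -5 - 12 = -17$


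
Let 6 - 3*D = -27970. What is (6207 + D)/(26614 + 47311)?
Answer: 46597/221775 ≈ 0.21011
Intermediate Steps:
D = 27976/3 (D = 2 - ⅓*(-27970) = 2 + 27970/3 = 27976/3 ≈ 9325.3)
(6207 + D)/(26614 + 47311) = (6207 + 27976/3)/(26614 + 47311) = (46597/3)/73925 = (46597/3)*(1/73925) = 46597/221775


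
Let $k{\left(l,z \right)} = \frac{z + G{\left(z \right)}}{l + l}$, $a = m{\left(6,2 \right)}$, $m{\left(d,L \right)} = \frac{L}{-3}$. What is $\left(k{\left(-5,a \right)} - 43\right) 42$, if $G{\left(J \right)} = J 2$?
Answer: $- \frac{8988}{5} \approx -1797.6$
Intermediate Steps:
$m{\left(d,L \right)} = - \frac{L}{3}$ ($m{\left(d,L \right)} = L \left(- \frac{1}{3}\right) = - \frac{L}{3}$)
$a = - \frac{2}{3}$ ($a = \left(- \frac{1}{3}\right) 2 = - \frac{2}{3} \approx -0.66667$)
$G{\left(J \right)} = 2 J$
$k{\left(l,z \right)} = \frac{3 z}{2 l}$ ($k{\left(l,z \right)} = \frac{z + 2 z}{l + l} = \frac{3 z}{2 l}$)
$\left(k{\left(-5,a \right)} - 43\right) 42 = \left(\frac{3}{2} \left(- \frac{2}{3}\right) \frac{1}{-5} - 43\right) 42 = \left(\frac{3}{2} \left(- \frac{2}{3}\right) \left(- \frac{1}{5}\right) - 43\right) 42 = \left(\frac{1}{5} - 43\right) 42 = \left(- \frac{214}{5}\right) 42 = - \frac{8988}{5}$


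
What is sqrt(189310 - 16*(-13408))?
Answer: sqrt(403838) ≈ 635.48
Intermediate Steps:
sqrt(189310 - 16*(-13408)) = sqrt(189310 + 214528) = sqrt(403838)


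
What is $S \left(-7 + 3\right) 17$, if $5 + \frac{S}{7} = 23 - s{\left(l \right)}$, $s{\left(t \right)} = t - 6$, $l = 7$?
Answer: $-8092$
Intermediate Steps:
$s{\left(t \right)} = -6 + t$ ($s{\left(t \right)} = t - 6 = -6 + t$)
$S = 119$ ($S = -35 + 7 \left(23 - \left(-6 + 7\right)\right) = -35 + 7 \left(23 - 1\right) = -35 + 7 \cdot 22 = -35 + 154 = 119$)
$S \left(-7 + 3\right) 17 = 119 \left(-7 + 3\right) 17 = 119 \left(-4\right) 17 = \left(-476\right) 17 = -8092$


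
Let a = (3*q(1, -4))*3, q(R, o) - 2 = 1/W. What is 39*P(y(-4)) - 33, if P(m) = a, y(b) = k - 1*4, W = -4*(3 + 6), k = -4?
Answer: 2637/4 ≈ 659.25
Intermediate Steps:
W = -36 (W = -4*9 = -36)
q(R, o) = 71/36 (q(R, o) = 2 + 1/(-36) = 2 - 1/36 = 71/36)
y(b) = -8 (y(b) = -4 - 1*4 = -4 - 4 = -8)
a = 71/4 (a = (3*(71/36))*3 = (71/12)*3 = 71/4 ≈ 17.750)
P(m) = 71/4
39*P(y(-4)) - 33 = 39*(71/4) - 33 = 2769/4 - 33 = 2637/4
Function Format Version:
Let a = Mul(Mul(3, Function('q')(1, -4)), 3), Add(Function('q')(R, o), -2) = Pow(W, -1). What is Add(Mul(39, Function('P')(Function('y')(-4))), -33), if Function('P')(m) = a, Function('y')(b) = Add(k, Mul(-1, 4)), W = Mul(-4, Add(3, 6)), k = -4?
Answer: Rational(2637, 4) ≈ 659.25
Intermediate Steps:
W = -36 (W = Mul(-4, 9) = -36)
Function('q')(R, o) = Rational(71, 36) (Function('q')(R, o) = Add(2, Pow(-36, -1)) = Add(2, Rational(-1, 36)) = Rational(71, 36))
Function('y')(b) = -8 (Function('y')(b) = Add(-4, Mul(-1, 4)) = Add(-4, -4) = -8)
a = Rational(71, 4) (a = Mul(Mul(3, Rational(71, 36)), 3) = Mul(Rational(71, 12), 3) = Rational(71, 4) ≈ 17.750)
Function('P')(m) = Rational(71, 4)
Add(Mul(39, Function('P')(Function('y')(-4))), -33) = Add(Mul(39, Rational(71, 4)), -33) = Add(Rational(2769, 4), -33) = Rational(2637, 4)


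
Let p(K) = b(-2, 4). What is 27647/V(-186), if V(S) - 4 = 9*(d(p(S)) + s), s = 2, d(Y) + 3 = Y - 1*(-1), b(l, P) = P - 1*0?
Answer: 27647/40 ≈ 691.17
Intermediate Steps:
b(l, P) = P (b(l, P) = P + 0 = P)
p(K) = 4
d(Y) = -2 + Y (d(Y) = -3 + (Y - 1*(-1)) = -3 + (Y + 1) = -3 + (1 + Y) = -2 + Y)
V(S) = 40 (V(S) = 4 + 9*((-2 + 4) + 2) = 4 + 9*(2 + 2) = 4 + 9*4 = 4 + 36 = 40)
27647/V(-186) = 27647/40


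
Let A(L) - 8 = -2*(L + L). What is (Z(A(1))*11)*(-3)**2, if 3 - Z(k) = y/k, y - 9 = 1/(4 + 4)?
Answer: 2277/32 ≈ 71.156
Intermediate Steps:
y = 73/8 (y = 9 + 1/(4 + 4) = 9 + 1/8 = 73/8 ≈ 9.1250)
A(L) = 8 - 4*L (A(L) = 8 - 2*(L + L) = 8 - 4*L)
Z(k) = 3 - 73/(8*k)
(Z(A(1))*11)*(-3)**2 = ((3 - 73/(8*(8 - 4*1)))*11)*(-3)**2 = ((3 - 73/(8*(8 - 4)))*11)*9 = ((3 - 73/8/4)*11)*9 = ((3 - 73/8*1/4)*11)*9 = ((3 - 73/32)*11)*9 = ((23/32)*11)*9 = (253/32)*9 = 2277/32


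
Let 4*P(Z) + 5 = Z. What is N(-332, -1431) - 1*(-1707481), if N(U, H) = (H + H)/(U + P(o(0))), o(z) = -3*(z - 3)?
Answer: 565179073/331 ≈ 1.7075e+6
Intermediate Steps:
o(z) = 9 - 3*z (o(z) = -3*(-3 + z) = 9 - 3*z)
P(Z) = -5/4 + Z/4
N(U, H) = 2*H/(1 + U) (N(U, H) = (H + H)/(U + (-5/4 + (9 - 3*0)/4)) = (2*H)/(U + (-5/4 + (9 + 0)/4)) = (2*H)/(U + (-5/4 + (¼)*9)) = (2*H)/(U + (-5/4 + 9/4)) = (2*H)/(U + 1) = (2*H)/(1 + U) = 2*H/(1 + U))
N(-332, -1431) - 1*(-1707481) = 2*(-1431)/(1 - 332) - 1*(-1707481) = 2*(-1431)/(-331) + 1707481 = 2*(-1431)*(-1/331) + 1707481 = 2862/331 + 1707481 = 565179073/331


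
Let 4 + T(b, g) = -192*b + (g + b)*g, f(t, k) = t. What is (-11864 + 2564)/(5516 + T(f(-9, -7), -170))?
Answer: -930/3767 ≈ -0.24688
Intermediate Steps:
T(b, g) = -4 - 192*b + g*(b + g) (T(b, g) = -4 + (-192*b + (g + b)*g) = -4 + (-192*b + (b + g)*g) = -4 + (-192*b + g*(b + g)) = -4 - 192*b + g*(b + g))
(-11864 + 2564)/(5516 + T(f(-9, -7), -170)) = (-11864 + 2564)/(5516 + (-4 + (-170)² - 192*(-9) - 9*(-170))) = -9300/(5516 + (-4 + 28900 + 1728 + 1530)) = -9300/(5516 + 32154) = -9300/37670 = -9300*1/37670 = -930/3767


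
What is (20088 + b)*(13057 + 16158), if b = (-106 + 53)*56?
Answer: 500160800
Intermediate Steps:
b = -2968 (b = -53*56 = -2968)
(20088 + b)*(13057 + 16158) = (20088 - 2968)*(13057 + 16158) = 17120*29215 = 500160800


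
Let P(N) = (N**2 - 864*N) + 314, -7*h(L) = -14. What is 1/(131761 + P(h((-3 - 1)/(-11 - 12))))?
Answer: 1/130351 ≈ 7.6716e-6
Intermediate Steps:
h(L) = 2 (h(L) = -1/7*(-14) = 2)
P(N) = 314 + N**2 - 864*N
1/(131761 + P(h((-3 - 1)/(-11 - 12)))) = 1/(131761 + (314 + 2**2 - 864*2)) = 1/(131761 + (314 + 4 - 1728)) = 1/(131761 - 1410) = 1/130351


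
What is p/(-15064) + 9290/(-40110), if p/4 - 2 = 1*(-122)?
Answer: -215521/1078959 ≈ -0.19975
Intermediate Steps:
p = -480 (p = 8 + 4*(1*(-122)) = 8 + 4*(-122) = 8 - 488 = -480)
p/(-15064) + 9290/(-40110) = -480/(-15064) + 9290/(-40110) = -480*(-1/15064) + 9290*(-1/40110) = 60/1883 - 929/4011 = -215521/1078959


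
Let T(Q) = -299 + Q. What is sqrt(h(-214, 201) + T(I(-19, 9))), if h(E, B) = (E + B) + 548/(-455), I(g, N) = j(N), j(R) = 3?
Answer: I*sqrt(64220065)/455 ≈ 17.613*I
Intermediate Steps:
I(g, N) = 3
h(E, B) = -548/455 + B + E (h(E, B) = (B + E) + 548*(-1/455) = (B + E) - 548/455 = -548/455 + B + E)
sqrt(h(-214, 201) + T(I(-19, 9))) = sqrt((-548/455 + 201 - 214) + (-299 + 3)) = sqrt(-6463/455 - 296) = sqrt(-141143/455) = I*sqrt(64220065)/455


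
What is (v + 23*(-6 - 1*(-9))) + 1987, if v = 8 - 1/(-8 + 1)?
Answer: 14449/7 ≈ 2064.1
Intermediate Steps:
v = 57/7 (v = 8 - 1/(-7) = 8 - 1*(-⅐) = 8 + ⅐ = 57/7 ≈ 8.1429)
(v + 23*(-6 - 1*(-9))) + 1987 = (57/7 + 23*(-6 - 1*(-9))) + 1987 = (57/7 + 23*(-6 + 9)) + 1987 = (57/7 + 23*3) + 1987 = (57/7 + 69) + 1987 = 540/7 + 1987 = 14449/7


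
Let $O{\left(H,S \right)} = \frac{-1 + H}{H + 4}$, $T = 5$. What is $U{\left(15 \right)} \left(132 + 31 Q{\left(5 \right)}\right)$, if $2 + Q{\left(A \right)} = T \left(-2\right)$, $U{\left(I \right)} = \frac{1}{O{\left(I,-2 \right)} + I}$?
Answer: $- \frac{4560}{299} \approx -15.251$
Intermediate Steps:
$O{\left(H,S \right)} = \frac{-1 + H}{4 + H}$
$U{\left(I \right)} = \frac{1}{I + \frac{-1 + I}{4 + I}}$ ($U{\left(I \right)} = \frac{1}{\frac{-1 + I}{4 + I} + I} = \frac{1}{I + \frac{-1 + I}{4 + I}}$)
$Q{\left(A \right)} = -12$ ($Q{\left(A \right)} = -2 + 5 \left(-2\right) = -2 - 10 = -12$)
$U{\left(15 \right)} \left(132 + 31 Q{\left(5 \right)}\right) = \frac{4 + 15}{-1 + 15 + 15 \left(4 + 15\right)} \left(132 + 31 \left(-12\right)\right) = \frac{1}{-1 + 15 + 15 \cdot 19} \cdot 19 \left(132 - 372\right) = \frac{1}{-1 + 15 + 285} \cdot 19 \left(-240\right) = \frac{1}{299} \cdot 19 \left(-240\right) = \frac{19}{299} \left(-240\right) = - \frac{4560}{299}$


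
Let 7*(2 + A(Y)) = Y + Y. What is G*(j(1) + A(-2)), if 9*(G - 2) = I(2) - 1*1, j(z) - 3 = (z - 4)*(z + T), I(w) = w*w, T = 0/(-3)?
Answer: -6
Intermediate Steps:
T = 0 (T = 0*(-⅓) = 0)
I(w) = w²
A(Y) = -2 + 2*Y/7 (A(Y) = -2 + (Y + Y)/7 = -2 + (2*Y)/7 = -2 + 2*Y/7)
j(z) = 3 + z*(-4 + z) (j(z) = 3 + (z - 4)*(z + 0) = 3 + (-4 + z)*z = 3 + z*(-4 + z))
G = 7/3 (G = 2 + (2² - 1*1)/9 = 2 + (4 - 1)/9 = 2 + (⅑)*3 = 2 + ⅓ = 7/3 ≈ 2.3333)
G*(j(1) + A(-2)) = 7*((3 + 1² - 4*1) + (-2 + (2/7)*(-2)))/3 = 7*((3 + 1 - 4) + (-2 - 4/7))/3 = 7*(0 - 18/7)/3 = (7/3)*(-18/7) = -6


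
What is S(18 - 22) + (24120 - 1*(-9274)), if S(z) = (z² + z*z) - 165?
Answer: 33261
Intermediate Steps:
S(z) = -165 + 2*z² (S(z) = (z² + z²) - 165 = 2*z² - 165 = -165 + 2*z²)
S(18 - 22) + (24120 - 1*(-9274)) = (-165 + 2*(18 - 22)²) + (24120 - 1*(-9274)) = (-165 + 2*(-4)²) + (24120 + 9274) = (-165 + 2*16) + 33394 = (-165 + 32) + 33394 = -133 + 33394 = 33261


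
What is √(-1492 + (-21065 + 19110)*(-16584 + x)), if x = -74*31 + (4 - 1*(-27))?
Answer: √36844393 ≈ 6070.0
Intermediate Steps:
x = -2263 (x = -2294 + (4 + 27) = -2294 + 31 = -2263)
√(-1492 + (-21065 + 19110)*(-16584 + x)) = √(-1492 + (-21065 + 19110)*(-16584 - 2263)) = √(-1492 - 1955*(-18847)) = √(-1492 + 36845885) = √36844393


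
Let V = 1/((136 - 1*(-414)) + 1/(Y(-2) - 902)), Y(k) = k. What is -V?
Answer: -904/497199 ≈ -0.0018182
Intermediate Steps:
V = 904/497199 (V = 1/((136 - 1*(-414)) + 1/(-2 - 902)) = 1/((136 + 414) + 1/(-904)) = 1/(550 - 1/904) = 1/(497199/904) = 904/497199 ≈ 0.0018182)
-V = -1*904/497199 = -904/497199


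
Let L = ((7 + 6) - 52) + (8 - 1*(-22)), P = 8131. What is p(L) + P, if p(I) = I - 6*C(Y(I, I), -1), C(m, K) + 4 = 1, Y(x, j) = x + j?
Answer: 8140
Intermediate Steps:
Y(x, j) = j + x
C(m, K) = -3 (C(m, K) = -4 + 1 = -3)
L = -9 (L = (13 - 52) + (8 + 22) = -39 + 30 = -9)
p(I) = 18 + I (p(I) = I - 6*(-3) = I + 18 = 18 + I)
p(L) + P = (18 - 9) + 8131 = 9 + 8131 = 8140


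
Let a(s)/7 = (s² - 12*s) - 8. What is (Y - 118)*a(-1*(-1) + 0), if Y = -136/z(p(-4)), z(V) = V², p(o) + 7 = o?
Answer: 1917062/121 ≈ 15843.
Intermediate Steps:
p(o) = -7 + o
a(s) = -56 - 84*s + 7*s² (a(s) = 7*((s² - 12*s) - 8) = 7*(-8 + s² - 12*s) = -56 - 84*s + 7*s²)
Y = -136/121 (Y = -136/(-7 - 4)² = -136/((-11)²) = -136/121 ≈ -1.1240)
(Y - 118)*a(-1*(-1) + 0) = (-136/121 - 118)*(-56 - 84*(-1*(-1) + 0) + 7*(-1*(-1) + 0)²) = -14414*(-56 - 84*(1 + 0) + 7*(1 + 0)²)/121 = -14414*(-56 - 84*1 + 7*1²)/121 = -14414*(-56 - 84 + 7*1)/121 = -14414*(-56 - 84 + 7)/121 = -14414/121*(-133) = 1917062/121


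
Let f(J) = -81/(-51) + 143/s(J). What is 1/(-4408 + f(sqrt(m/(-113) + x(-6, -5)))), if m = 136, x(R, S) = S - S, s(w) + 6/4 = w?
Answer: -2015879839/9008934212937 + 330616*I*sqrt(3842)/9008934212937 ≈ -0.00022376 + 2.2747e-6*I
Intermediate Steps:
s(w) = -3/2 + w
x(R, S) = 0
f(J) = 27/17 + 143/(-3/2 + J) (f(J) = -81/(-51) + 143/(-3/2 + J) = -81*(-1/51) + 143/(-3/2 + J) = 27/17 + 143/(-3/2 + J))
1/(-4408 + f(sqrt(m/(-113) + x(-6, -5)))) = 1/(-4408 + (4781 + 54*sqrt(136/(-113) + 0))/(17*(-3 + 2*sqrt(136/(-113) + 0)))) = 1/(-4408 + (4781 + 54*sqrt(136*(-1/113) + 0))/(17*(-3 + 2*sqrt(136*(-1/113) + 0)))) = 1/(-4408 + (4781 + 54*sqrt(-136/113 + 0))/(17*(-3 + 2*sqrt(-136/113 + 0)))) = 1/(-4408 + (4781 + 54*sqrt(-136/113))/(17*(-3 + 2*sqrt(-136/113)))) = 1/(-4408 + (4781 + 54*(2*I*sqrt(3842)/113))/(17*(-3 + 2*(2*I*sqrt(3842)/113)))) = 1/(-4408 + (4781 + 108*I*sqrt(3842)/113)/(17*(-3 + 4*I*sqrt(3842)/113)))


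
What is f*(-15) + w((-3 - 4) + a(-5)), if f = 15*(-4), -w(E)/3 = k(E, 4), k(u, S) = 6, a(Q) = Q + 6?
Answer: 882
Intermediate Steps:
a(Q) = 6 + Q
w(E) = -18 (w(E) = -3*6 = -18)
f = -60
f*(-15) + w((-3 - 4) + a(-5)) = -60*(-15) - 18 = 900 - 18 = 882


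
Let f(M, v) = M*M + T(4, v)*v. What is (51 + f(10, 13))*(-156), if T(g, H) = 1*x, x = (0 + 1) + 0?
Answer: -25584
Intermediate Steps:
x = 1 (x = 1 + 0 = 1)
T(g, H) = 1 (T(g, H) = 1*1 = 1)
f(M, v) = v + M² (f(M, v) = M*M + 1*v = M² + v = v + M²)
(51 + f(10, 13))*(-156) = (51 + (13 + 10²))*(-156) = (51 + (13 + 100))*(-156) = (51 + 113)*(-156) = 164*(-156) = -25584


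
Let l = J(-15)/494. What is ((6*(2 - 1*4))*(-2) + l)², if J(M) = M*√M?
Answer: 140561361/244036 - 360*I*√15/247 ≈ 575.99 - 5.6448*I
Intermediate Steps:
J(M) = M^(3/2)
l = -15*I*√15/494 (l = (-15)^(3/2)/494 = -15*I*√15*(1/494) = -15*I*√15/494 ≈ -0.1176*I)
((6*(2 - 1*4))*(-2) + l)² = ((6*(2 - 1*4))*(-2) - 15*I*√15/494)² = ((6*(2 - 4))*(-2) - 15*I*√15/494)² = ((6*(-2))*(-2) - 15*I*√15/494)² = (-12*(-2) - 15*I*√15/494)² = (24 - 15*I*√15/494)²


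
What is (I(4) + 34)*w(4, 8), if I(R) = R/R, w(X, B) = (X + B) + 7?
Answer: 665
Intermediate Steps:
w(X, B) = 7 + B + X (w(X, B) = (B + X) + 7 = 7 + B + X)
I(R) = 1
(I(4) + 34)*w(4, 8) = (1 + 34)*(7 + 8 + 4) = 35*19 = 665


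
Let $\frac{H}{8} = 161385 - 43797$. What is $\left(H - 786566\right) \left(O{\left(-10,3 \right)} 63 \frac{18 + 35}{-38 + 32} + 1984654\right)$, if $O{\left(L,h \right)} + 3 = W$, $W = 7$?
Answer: $305567487064$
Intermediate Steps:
$O{\left(L,h \right)} = 4$ ($O{\left(L,h \right)} = -3 + 7 = 4$)
$H = 940704$ ($H = 8 \left(161385 - 43797\right) = 8 \cdot 117588 = 940704$)
$\left(H - 786566\right) \left(O{\left(-10,3 \right)} 63 \frac{18 + 35}{-38 + 32} + 1984654\right) = \left(940704 - 786566\right) \left(4 \cdot 63 \frac{18 + 35}{-38 + 32} + 1984654\right) = 154138 \left(252 \frac{53}{-6} + 1984654\right) = 154138 \left(252 \cdot 53 \left(- \frac{1}{6}\right) + 1984654\right) = 154138 \left(252 \left(- \frac{53}{6}\right) + 1984654\right) = 154138 \left(-2226 + 1984654\right) = 154138 \cdot 1982428 = 305567487064$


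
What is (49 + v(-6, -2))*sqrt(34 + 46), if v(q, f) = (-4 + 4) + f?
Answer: 188*sqrt(5) ≈ 420.38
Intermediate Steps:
v(q, f) = f (v(q, f) = 0 + f = f)
(49 + v(-6, -2))*sqrt(34 + 46) = (49 - 2)*sqrt(34 + 46) = 47*sqrt(80) = 47*(4*sqrt(5)) = 188*sqrt(5)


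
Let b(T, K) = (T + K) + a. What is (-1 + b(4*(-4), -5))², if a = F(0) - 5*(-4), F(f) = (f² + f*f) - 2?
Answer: 16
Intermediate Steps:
F(f) = -2 + 2*f² (F(f) = (f² + f²) - 2 = 2*f² - 2 = -2 + 2*f²)
a = 18 (a = (-2 + 2*0²) - 5*(-4) = (-2 + 2*0) + 20 = (-2 + 0) + 20 = -2 + 20 = 18)
b(T, K) = 18 + K + T (b(T, K) = (T + K) + 18 = (K + T) + 18 = 18 + K + T)
(-1 + b(4*(-4), -5))² = (-1 + (18 - 5 + 4*(-4)))² = (-1 + (18 - 5 - 16))² = (-1 - 3)² = (-4)² = 16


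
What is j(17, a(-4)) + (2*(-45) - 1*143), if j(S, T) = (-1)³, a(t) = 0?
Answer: -234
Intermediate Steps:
j(S, T) = -1
j(17, a(-4)) + (2*(-45) - 1*143) = -1 + (2*(-45) - 1*143) = -1 + (-90 - 143) = -1 - 233 = -234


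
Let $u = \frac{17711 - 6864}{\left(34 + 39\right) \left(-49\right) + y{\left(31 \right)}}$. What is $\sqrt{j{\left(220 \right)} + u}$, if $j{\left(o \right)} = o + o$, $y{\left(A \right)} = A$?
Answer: $\frac{\sqrt{610460842}}{1182} \approx 20.903$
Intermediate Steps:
$j{\left(o \right)} = 2 o$
$u = - \frac{10847}{3546}$ ($u = \frac{17711 - 6864}{\left(34 + 39\right) \left(-49\right) + 31} = \frac{10847}{73 \left(-49\right) + 31} = \frac{10847}{-3577 + 31} = \frac{10847}{-3546} = 10847 \left(- \frac{1}{3546}\right) = - \frac{10847}{3546} \approx -3.0589$)
$\sqrt{j{\left(220 \right)} + u} = \sqrt{2 \cdot 220 - \frac{10847}{3546}} = \sqrt{440 - \frac{10847}{3546}} = \sqrt{\frac{1549393}{3546}} = \frac{\sqrt{610460842}}{1182}$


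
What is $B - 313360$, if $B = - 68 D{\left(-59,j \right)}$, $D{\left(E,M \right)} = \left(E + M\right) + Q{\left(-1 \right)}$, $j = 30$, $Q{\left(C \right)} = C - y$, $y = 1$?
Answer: $-311252$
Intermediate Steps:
$Q{\left(C \right)} = -1 + C$ ($Q{\left(C \right)} = C - 1 = -1 + C$)
$D{\left(E,M \right)} = -2 + E + M$ ($D{\left(E,M \right)} = \left(E + M\right) - 2 = -2 + E + M$)
$B = 2108$ ($B = - 68 \left(-2 - 59 + 30\right) = \left(-68\right) \left(-31\right) = 2108$)
$B - 313360 = 2108 - 313360 = -311252$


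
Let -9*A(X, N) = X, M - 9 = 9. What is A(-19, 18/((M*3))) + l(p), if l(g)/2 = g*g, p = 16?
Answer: 4627/9 ≈ 514.11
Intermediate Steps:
M = 18 (M = 9 + 9 = 18)
A(X, N) = -X/9
l(g) = 2*g**2 (l(g) = 2*(g*g) = 2*g**2)
A(-19, 18/((M*3))) + l(p) = -1/9*(-19) + 2*16**2 = 19/9 + 2*256 = 19/9 + 512 = 4627/9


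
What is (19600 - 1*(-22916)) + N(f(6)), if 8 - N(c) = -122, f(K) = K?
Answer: 42646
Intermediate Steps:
N(c) = 130 (N(c) = 8 - 1*(-122) = 8 + 122 = 130)
(19600 - 1*(-22916)) + N(f(6)) = (19600 - 1*(-22916)) + 130 = (19600 + 22916) + 130 = 42516 + 130 = 42646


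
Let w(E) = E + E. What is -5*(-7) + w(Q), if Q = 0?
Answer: 35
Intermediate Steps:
w(E) = 2*E
-5*(-7) + w(Q) = -5*(-7) + 2*0 = 35 + 0 = 35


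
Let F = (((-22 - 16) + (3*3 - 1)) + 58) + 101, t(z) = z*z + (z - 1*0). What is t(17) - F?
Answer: 177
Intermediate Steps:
t(z) = z + z**2 (t(z) = z**2 + (z + 0) = z**2 + z = z + z**2)
F = 129 (F = ((-38 + (9 - 1)) + 58) + 101 = ((-38 + 8) + 58) + 101 = (-30 + 58) + 101 = 28 + 101 = 129)
t(17) - F = 17*(1 + 17) - 1*129 = 17*18 - 129 = 306 - 129 = 177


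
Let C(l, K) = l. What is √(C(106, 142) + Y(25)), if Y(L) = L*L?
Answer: √731 ≈ 27.037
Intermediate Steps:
Y(L) = L²
√(C(106, 142) + Y(25)) = √(106 + 25²) = √(106 + 625) = √731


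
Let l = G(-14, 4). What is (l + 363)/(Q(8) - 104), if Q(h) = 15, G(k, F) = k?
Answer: -349/89 ≈ -3.9213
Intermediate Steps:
l = -14
(l + 363)/(Q(8) - 104) = (-14 + 363)/(15 - 104) = 349/(-89) = 349*(-1/89) = -349/89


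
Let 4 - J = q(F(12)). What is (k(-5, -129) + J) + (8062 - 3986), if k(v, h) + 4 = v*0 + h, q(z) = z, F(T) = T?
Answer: 3935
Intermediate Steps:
k(v, h) = -4 + h (k(v, h) = -4 + (v*0 + h) = -4 + (0 + h) = -4 + h)
J = -8 (J = 4 - 1*12 = 4 - 12 = -8)
(k(-5, -129) + J) + (8062 - 3986) = ((-4 - 129) - 8) + (8062 - 3986) = (-133 - 8) + 4076 = -141 + 4076 = 3935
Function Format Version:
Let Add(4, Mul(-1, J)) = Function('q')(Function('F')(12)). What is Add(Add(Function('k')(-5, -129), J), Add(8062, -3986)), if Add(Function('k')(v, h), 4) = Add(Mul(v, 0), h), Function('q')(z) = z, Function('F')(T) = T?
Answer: 3935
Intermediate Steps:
Function('k')(v, h) = Add(-4, h) (Function('k')(v, h) = Add(-4, Add(Mul(v, 0), h)) = Add(-4, Add(0, h)) = Add(-4, h))
J = -8 (J = Add(4, Mul(-1, 12)) = Add(4, -12) = -8)
Add(Add(Function('k')(-5, -129), J), Add(8062, -3986)) = Add(Add(Add(-4, -129), -8), Add(8062, -3986)) = Add(Add(-133, -8), 4076) = Add(-141, 4076) = 3935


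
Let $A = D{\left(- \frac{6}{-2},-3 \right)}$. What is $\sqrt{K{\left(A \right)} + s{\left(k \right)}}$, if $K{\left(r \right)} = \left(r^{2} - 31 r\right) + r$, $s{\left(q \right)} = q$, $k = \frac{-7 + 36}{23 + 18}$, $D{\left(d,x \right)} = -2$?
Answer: $\frac{\sqrt{108773}}{41} \approx 8.0441$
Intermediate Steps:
$k = \frac{29}{41} \approx 0.70732$
$A = -2$
$K{\left(r \right)} = r^{2} - 30 r$
$\sqrt{K{\left(A \right)} + s{\left(k \right)}} = \sqrt{- 2 \left(-30 - 2\right) + \frac{29}{41}} = \sqrt{\left(-2\right) \left(-32\right) + \frac{29}{41}} = \sqrt{64 + \frac{29}{41}} = \sqrt{\frac{2653}{41}} = \frac{\sqrt{108773}}{41}$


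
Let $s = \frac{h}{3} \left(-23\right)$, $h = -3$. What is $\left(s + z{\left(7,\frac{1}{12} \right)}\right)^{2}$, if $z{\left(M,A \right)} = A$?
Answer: $\frac{76729}{144} \approx 532.84$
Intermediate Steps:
$s = 23$ ($s = - \frac{3}{3} \left(-23\right) = \left(-3\right) \frac{1}{3} \left(-23\right) = \left(-1\right) \left(-23\right) = 23$)
$\left(s + z{\left(7,\frac{1}{12} \right)}\right)^{2} = \left(23 + \frac{1}{12}\right)^{2} = \left(\frac{277}{12}\right)^{2} = \frac{76729}{144}$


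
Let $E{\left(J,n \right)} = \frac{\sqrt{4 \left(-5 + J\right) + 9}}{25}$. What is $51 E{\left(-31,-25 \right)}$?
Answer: $\frac{153 i \sqrt{15}}{25} \approx 23.703 i$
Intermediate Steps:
$E{\left(J,n \right)} = \frac{\sqrt{-11 + 4 J}}{25}$ ($E{\left(J,n \right)} = \sqrt{\left(-20 + 4 J\right) + 9} \cdot \frac{1}{25} = \sqrt{-11 + 4 J} \frac{1}{25} = \frac{\sqrt{-11 + 4 J}}{25}$)
$51 E{\left(-31,-25 \right)} = 51 \frac{\sqrt{-11 + 4 \left(-31\right)}}{25} = 51 \frac{\sqrt{-11 - 124}}{25} = 51 \frac{\sqrt{-135}}{25} = 51 \frac{3 i \sqrt{15}}{25} = \frac{153 i \sqrt{15}}{25}$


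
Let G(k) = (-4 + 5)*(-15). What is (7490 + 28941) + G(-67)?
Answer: 36416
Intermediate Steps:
G(k) = -15 (G(k) = 1*(-15) = -15)
(7490 + 28941) + G(-67) = (7490 + 28941) - 15 = 36431 - 15 = 36416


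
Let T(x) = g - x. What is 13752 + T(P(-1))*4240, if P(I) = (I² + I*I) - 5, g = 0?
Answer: 26472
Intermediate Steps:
P(I) = -5 + 2*I² (P(I) = (I² + I²) - 5 = 2*I² - 5 = -5 + 2*I²)
T(x) = -x (T(x) = 0 - x = -x)
13752 + T(P(-1))*4240 = 13752 - (-5 + 2*(-1)²)*4240 = 13752 - (-5 + 2*1)*4240 = 13752 - (-5 + 2)*4240 = 13752 - 1*(-3)*4240 = 13752 + 3*4240 = 13752 + 12720 = 26472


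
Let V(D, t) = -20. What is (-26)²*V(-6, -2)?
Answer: -13520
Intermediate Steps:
(-26)²*V(-6, -2) = (-26)²*(-20) = 676*(-20) = -13520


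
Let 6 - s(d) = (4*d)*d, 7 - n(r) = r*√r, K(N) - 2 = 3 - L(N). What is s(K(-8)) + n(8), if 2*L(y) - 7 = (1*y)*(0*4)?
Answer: 4 - 16*√2 ≈ -18.627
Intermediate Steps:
L(y) = 7/2 (L(y) = 7/2 + ((1*y)*(0*4))/2 = 7/2 + (y*0)/2 = 7/2 + (½)*0 = 7/2 + 0 = 7/2)
K(N) = 3/2 (K(N) = 2 + (3 - 1*7/2) = 2 + (3 - 7/2) = 2 - ½ = 3/2)
n(r) = 7 - r^(3/2) (n(r) = 7 - r*√r = 7 - r^(3/2))
s(d) = 6 - 4*d² (s(d) = 6 - 4*d*d = 6 - 4*d²)
s(K(-8)) + n(8) = (6 - 4*(3/2)²) + (7 - 8^(3/2)) = (6 - 4*9/4) + (7 - 16*√2) = (6 - 9) + (7 - 16*√2) = -3 + (7 - 16*√2) = 4 - 16*√2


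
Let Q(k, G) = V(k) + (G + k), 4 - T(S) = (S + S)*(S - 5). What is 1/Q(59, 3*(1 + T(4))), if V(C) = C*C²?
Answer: 1/205477 ≈ 4.8667e-6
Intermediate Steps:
V(C) = C³
T(S) = 4 - 2*S*(-5 + S) (T(S) = 4 - (S + S)*(S - 5) = 4 - 2*S*(-5 + S))
Q(k, G) = G + k + k³ (Q(k, G) = k³ + (G + k) = G + k + k³)
1/Q(59, 3*(1 + T(4))) = 1/(3*(1 + (4 - 2*4² + 10*4)) + 59 + 59³) = 1/(3*(1 + (4 - 2*16 + 40)) + 59 + 205379) = 1/(3*(1 + (4 - 32 + 40)) + 59 + 205379) = 1/(3*(1 + 12) + 59 + 205379) = 1/(3*13 + 59 + 205379) = 1/(39 + 59 + 205379) = 1/205477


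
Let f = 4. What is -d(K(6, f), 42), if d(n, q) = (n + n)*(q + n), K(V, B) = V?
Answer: -576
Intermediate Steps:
d(n, q) = 2*n*(n + q) (d(n, q) = (2*n)*(n + q) = 2*n*(n + q))
-d(K(6, f), 42) = -2*6*(6 + 42) = -2*6*48 = -1*576 = -576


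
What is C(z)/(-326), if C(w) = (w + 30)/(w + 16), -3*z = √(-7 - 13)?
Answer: -155/27058 - 3*I*√5/27058 ≈ -0.0057284 - 0.00024792*I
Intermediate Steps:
z = -2*I*√5/3 (z = -√(-7 - 13)/3 = -2*I*√5/3 ≈ -1.4907*I)
C(w) = (30 + w)/(16 + w)
C(z)/(-326) = ((30 - 2*I*√5/3)/(16 - 2*I*√5/3))/(-326) = ((30 - 2*I*√5/3)/(16 - 2*I*√5/3))*(-1/326) = -(30 - 2*I*√5/3)/(326*(16 - 2*I*√5/3))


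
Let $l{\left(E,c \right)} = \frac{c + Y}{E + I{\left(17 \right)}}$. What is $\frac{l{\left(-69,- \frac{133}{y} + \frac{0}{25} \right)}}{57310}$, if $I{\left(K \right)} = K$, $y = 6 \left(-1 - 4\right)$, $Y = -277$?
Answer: $\frac{629}{6877200} \approx 9.1462 \cdot 10^{-5}$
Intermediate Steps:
$y = -30$ ($y = 6 \left(-5\right) = -30$)
$l{\left(E,c \right)} = \frac{-277 + c}{17 + E}$ ($l{\left(E,c \right)} = \frac{c - 277}{E + 17} = \frac{-277 + c}{17 + E}$)
$\frac{l{\left(-69,- \frac{133}{y} + \frac{0}{25} \right)}}{57310} = \frac{\frac{1}{17 - 69} \left(-277 + \left(- \frac{133}{-30} + \frac{0}{25}\right)\right)}{57310} = \frac{-277 + \left(\left(-133\right) \left(- \frac{1}{30}\right) + 0 \cdot \frac{1}{25}\right)}{-52} \cdot \frac{1}{57310} = - \frac{-277 + \left(\frac{133}{30} + 0\right)}{52} \cdot \frac{1}{57310} = - \frac{-277 + \frac{133}{30}}{52} \cdot \frac{1}{57310} = \left(- \frac{1}{52}\right) \left(- \frac{8177}{30}\right) \frac{1}{57310} = \frac{629}{120} \cdot \frac{1}{57310} = \frac{629}{6877200}$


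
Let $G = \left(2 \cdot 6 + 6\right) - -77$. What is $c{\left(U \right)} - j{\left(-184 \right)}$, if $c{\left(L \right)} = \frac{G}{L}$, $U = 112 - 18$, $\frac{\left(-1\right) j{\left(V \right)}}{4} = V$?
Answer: $- \frac{69089}{94} \approx -734.99$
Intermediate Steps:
$j{\left(V \right)} = - 4 V$
$U = 94$ ($U = 112 - 18 = 94$)
$G = 95$ ($G = \left(12 + 6\right) + 77 = 18 + 77 = 95$)
$c{\left(L \right)} = \frac{95}{L}$
$c{\left(U \right)} - j{\left(-184 \right)} = \frac{95}{94} - \left(-4\right) \left(-184\right) = 95 \cdot \frac{1}{94} - 736 = \frac{95}{94} - 736 = - \frac{69089}{94}$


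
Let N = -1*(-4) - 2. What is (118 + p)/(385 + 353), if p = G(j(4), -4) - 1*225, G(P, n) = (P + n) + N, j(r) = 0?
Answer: -109/738 ≈ -0.14770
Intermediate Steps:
N = 2 (N = 4 - 2 = 2)
G(P, n) = 2 + P + n (G(P, n) = (P + n) + 2 = 2 + P + n)
p = -227 (p = (2 + 0 - 4) - 1*225 = -2 - 225 = -227)
(118 + p)/(385 + 353) = (118 - 227)/(385 + 353) = -109/738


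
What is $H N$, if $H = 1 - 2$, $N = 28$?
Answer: $-28$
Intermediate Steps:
$H = -1$
$H N = \left(-1\right) 28 = -28$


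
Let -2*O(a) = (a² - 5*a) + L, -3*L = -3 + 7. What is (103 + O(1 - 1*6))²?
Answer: 55696/9 ≈ 6188.4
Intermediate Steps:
L = -4/3 (L = -(-3 + 7)/3 = -⅓*4 = -4/3 ≈ -1.3333)
O(a) = ⅔ - a²/2 + 5*a/2 (O(a) = -((a² - 5*a) - 4/3)/2 = -(-4/3 + a² - 5*a)/2 = ⅔ - a²/2 + 5*a/2)
(103 + O(1 - 1*6))² = (103 + (⅔ - (1 - 1*6)²/2 + 5*(1 - 1*6)/2))² = (103 + (⅔ - (1 - 6)²/2 + 5*(1 - 6)/2))² = (103 + (⅔ - ½*(-5)² + (5/2)*(-5)))² = (103 + (⅔ - ½*25 - 25/2))² = (103 + (⅔ - 25/2 - 25/2))² = (103 - 73/3)² = (236/3)² = 55696/9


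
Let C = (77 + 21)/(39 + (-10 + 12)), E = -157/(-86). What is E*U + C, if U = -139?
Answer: -886315/3526 ≈ -251.37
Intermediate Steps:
E = 157/86 (E = -157*(-1/86) = 157/86 ≈ 1.8256)
C = 98/41 (C = 98/(39 + 2) = 98/41 ≈ 2.3902)
E*U + C = (157/86)*(-139) + 98/41 = -21823/86 + 98/41 = -886315/3526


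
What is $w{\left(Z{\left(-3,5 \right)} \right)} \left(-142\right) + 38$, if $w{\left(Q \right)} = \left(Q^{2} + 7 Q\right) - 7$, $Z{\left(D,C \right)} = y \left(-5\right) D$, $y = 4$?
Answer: $-569808$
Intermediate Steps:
$Z{\left(D,C \right)} = - 20 D$ ($Z{\left(D,C \right)} = 4 \left(-5\right) D = - 20 D$)
$w{\left(Q \right)} = -7 + Q^{2} + 7 Q$
$w{\left(Z{\left(-3,5 \right)} \right)} \left(-142\right) + 38 = \left(-7 + \left(\left(-20\right) \left(-3\right)\right)^{2} + 7 \left(\left(-20\right) \left(-3\right)\right)\right) \left(-142\right) + 38 = \left(-7 + 60^{2} + 7 \cdot 60\right) \left(-142\right) + 38 = \left(-7 + 3600 + 420\right) \left(-142\right) + 38 = 4013 \left(-142\right) + 38 = -569846 + 38 = -569808$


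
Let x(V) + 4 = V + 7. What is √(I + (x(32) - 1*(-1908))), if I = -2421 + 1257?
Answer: √779 ≈ 27.911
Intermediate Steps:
I = -1164
x(V) = 3 + V (x(V) = -4 + (V + 7) = -4 + (7 + V) = 3 + V)
√(I + (x(32) - 1*(-1908))) = √(-1164 + ((3 + 32) - 1*(-1908))) = √(-1164 + (35 + 1908)) = √(-1164 + 1943) = √779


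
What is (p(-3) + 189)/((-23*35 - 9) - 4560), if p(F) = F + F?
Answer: -183/5374 ≈ -0.034053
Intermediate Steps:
p(F) = 2*F
(p(-3) + 189)/((-23*35 - 9) - 4560) = (2*(-3) + 189)/((-23*35 - 9) - 4560) = (-6 + 189)/((-805 - 9) - 4560) = 183/(-814 - 4560) = 183/(-5374) = 183*(-1/5374) = -183/5374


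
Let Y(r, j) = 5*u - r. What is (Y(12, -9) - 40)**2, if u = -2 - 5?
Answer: 7569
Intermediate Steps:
u = -7
Y(r, j) = -35 - r (Y(r, j) = 5*(-7) - r = -35 - r)
(Y(12, -9) - 40)**2 = ((-35 - 1*12) - 40)**2 = ((-35 - 12) - 40)**2 = (-47 - 40)**2 = (-87)**2 = 7569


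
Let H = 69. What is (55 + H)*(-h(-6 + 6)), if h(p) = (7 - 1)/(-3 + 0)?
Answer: 248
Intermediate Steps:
h(p) = -2 (h(p) = 6/(-3) = 6*(-1/3) = -2)
(55 + H)*(-h(-6 + 6)) = (55 + 69)*(-1*(-2)) = 124*2 = 248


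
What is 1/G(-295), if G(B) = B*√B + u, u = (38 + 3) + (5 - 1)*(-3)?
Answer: 29/25673216 + 295*I*√295/25673216 ≈ 1.1296e-6 + 0.00019736*I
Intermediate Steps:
u = 29 (u = 41 + 4*(-3) = 41 - 12 = 29)
G(B) = 29 + B^(3/2) (G(B) = B*√B + 29 = B^(3/2) + 29 = 29 + B^(3/2))
1/G(-295) = 1/(29 + (-295)^(3/2)) = 1/(29 - 295*I*√295)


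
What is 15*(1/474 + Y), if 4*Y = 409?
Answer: 484675/316 ≈ 1533.8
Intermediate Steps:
Y = 409/4 (Y = (1/4)*409 = 409/4 ≈ 102.25)
15*(1/474 + Y) = 15*(1/474 + 409/4) = 15*(96935/948) = 484675/316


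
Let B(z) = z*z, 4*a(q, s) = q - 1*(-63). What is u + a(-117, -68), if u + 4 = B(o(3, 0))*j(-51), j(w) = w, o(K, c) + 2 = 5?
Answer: -953/2 ≈ -476.50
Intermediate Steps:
o(K, c) = 3 (o(K, c) = -2 + 5 = 3)
a(q, s) = 63/4 + q/4 (a(q, s) = (q - 1*(-63))/4 = (q + 63)/4 = (63 + q)/4 = 63/4 + q/4)
B(z) = z**2
u = -463 (u = -4 + 3**2*(-51) = -4 + 9*(-51) = -4 - 459 = -463)
u + a(-117, -68) = -463 + (63/4 + (1/4)*(-117)) = -463 + (63/4 - 117/4) = -463 - 27/2 = -953/2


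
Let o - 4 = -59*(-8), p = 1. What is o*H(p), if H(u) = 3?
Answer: 1428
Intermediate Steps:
o = 476 (o = 4 - 59*(-8) = 4 + 472 = 476)
o*H(p) = 476*3 = 1428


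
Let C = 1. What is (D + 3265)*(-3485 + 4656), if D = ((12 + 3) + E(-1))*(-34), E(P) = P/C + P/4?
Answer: 6551745/2 ≈ 3.2759e+6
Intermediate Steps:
E(P) = 5*P/4 (E(P) = P/1 + P/4 = P*1 + P*(¼) = P + P/4 = 5*P/4)
D = -935/2 (D = ((12 + 3) + (5/4)*(-1))*(-34) = (15 - 5/4)*(-34) = (55/4)*(-34) = -935/2 ≈ -467.50)
(D + 3265)*(-3485 + 4656) = (-935/2 + 3265)*(-3485 + 4656) = (5595/2)*1171 = 6551745/2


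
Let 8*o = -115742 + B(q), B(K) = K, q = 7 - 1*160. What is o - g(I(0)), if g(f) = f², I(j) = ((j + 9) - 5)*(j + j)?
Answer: -115895/8 ≈ -14487.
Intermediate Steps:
q = -153 (q = 7 - 160 = -153)
I(j) = 2*j*(4 + j) (I(j) = ((9 + j) - 5)*(2*j) = (4 + j)*(2*j) = 2*j*(4 + j))
o = -115895/8 (o = (-115742 - 153)/8 = (⅛)*(-115895) = -115895/8 ≈ -14487.)
o - g(I(0)) = -115895/8 - (2*0*(4 + 0))² = -115895/8 - (2*0*4)² = -115895/8 - 1*0² = -115895/8 - 1*0 = -115895/8 + 0 = -115895/8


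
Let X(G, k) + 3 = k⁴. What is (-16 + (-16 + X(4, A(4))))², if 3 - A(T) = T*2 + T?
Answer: 42588676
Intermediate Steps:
A(T) = 3 - 3*T (A(T) = 3 - (T*2 + T) = 3 - (2*T + T) = 3 - 3*T)
X(G, k) = -3 + k⁴
(-16 + (-16 + X(4, A(4))))² = (-16 + (-16 + (-3 + (3 - 3*4)⁴)))² = (-16 + (-16 + (-3 + (3 - 12)⁴)))² = (-16 + (-16 + (-3 + (-9)⁴)))² = (-16 + (-16 + (-3 + 6561)))² = (-16 + (-16 + 6558))² = (-16 + 6542)² = 6526² = 42588676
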